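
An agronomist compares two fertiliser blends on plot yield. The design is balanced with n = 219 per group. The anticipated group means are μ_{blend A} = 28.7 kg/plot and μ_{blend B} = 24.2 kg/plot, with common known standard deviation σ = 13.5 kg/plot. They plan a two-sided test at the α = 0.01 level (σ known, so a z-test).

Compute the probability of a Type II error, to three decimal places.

β ≈ 0.181

Standardized effect: d = |μ_{blend A} − μ_{blend B}| / σ = |28.7 − 24.2| / 13.5 = 0.3333
Noncentrality parameter: δ = d·√(n/2) = 0.3333 × √(219/2) = 3.4881
Two-sided α = 0.01 → critical value z_{0.005} = 2.576.
Power = Φ(δ − 2.576) + Φ(−δ − 2.576) = Φ(0.912) + Φ(-6.064) = 0.8192 + 0.0000 = 0.8192.
Type II error: β = 1 − power = 1 − 0.8192 = 0.1808.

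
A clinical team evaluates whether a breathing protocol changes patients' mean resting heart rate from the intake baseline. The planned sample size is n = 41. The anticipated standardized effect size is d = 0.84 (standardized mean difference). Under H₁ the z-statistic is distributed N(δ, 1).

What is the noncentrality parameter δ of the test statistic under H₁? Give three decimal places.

The noncentrality parameter scales effect size by the design's sample-size factor: δ = d·√n = 0.84 × √41 = 5.3786

δ ≈ 5.379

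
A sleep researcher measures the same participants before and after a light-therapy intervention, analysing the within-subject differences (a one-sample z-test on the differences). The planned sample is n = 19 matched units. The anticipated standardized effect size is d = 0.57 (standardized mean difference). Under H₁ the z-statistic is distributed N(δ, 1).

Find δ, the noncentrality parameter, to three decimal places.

δ ≈ 2.485

δ = d·√n = 0.57 × √19 = 2.4846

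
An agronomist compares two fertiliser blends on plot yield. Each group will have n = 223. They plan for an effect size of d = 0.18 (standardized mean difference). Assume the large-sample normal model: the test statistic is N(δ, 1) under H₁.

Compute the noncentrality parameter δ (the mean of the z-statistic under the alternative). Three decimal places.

The noncentrality parameter scales effect size by the design's sample-size factor: δ = d·√(n/2) = 0.18 × √(223/2) = 1.9007

δ ≈ 1.901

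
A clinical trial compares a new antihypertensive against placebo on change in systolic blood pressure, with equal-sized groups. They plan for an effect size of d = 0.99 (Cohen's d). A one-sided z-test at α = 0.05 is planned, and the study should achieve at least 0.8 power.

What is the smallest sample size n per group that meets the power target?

For power 0.8 need Φ(δ − z_{0.05}) = 0.8, so δ = z_{0.05} + z_{0.20} = 1.645 + 0.842 = 2.486.
δ = d·√(n/2) ⇒ n = 2(δ/d)² = 2 × (2.486 / 0.99)² = 12.62.
Round up to the next whole unit.

n = 13 per group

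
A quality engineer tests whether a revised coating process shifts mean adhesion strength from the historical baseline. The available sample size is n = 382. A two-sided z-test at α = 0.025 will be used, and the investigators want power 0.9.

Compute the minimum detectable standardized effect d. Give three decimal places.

d ≈ 0.180

Required noncentrality: δ = z_{0.0125} + z_{0.10} = 2.241 + 1.282 = 3.523.
(The second rejection-region term Φ(−δ − z_{α/2}) is negligible and dropped.)
δ = d·√n ⇒ d = δ/√n = 3.523/√382 = 0.1803.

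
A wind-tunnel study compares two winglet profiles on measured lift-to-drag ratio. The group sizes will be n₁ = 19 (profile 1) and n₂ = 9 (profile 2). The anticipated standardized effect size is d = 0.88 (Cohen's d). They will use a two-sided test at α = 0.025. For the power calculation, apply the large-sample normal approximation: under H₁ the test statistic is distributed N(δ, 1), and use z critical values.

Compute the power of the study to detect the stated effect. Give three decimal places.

Power ≈ 0.473

Noncentrality parameter: δ = d / √(1/n₁ + 1/n₂) = 0.88 / √(1/19 + 1/9) = 2.1747
Two-sided α = 0.025 → critical value z_{0.0125} = 2.241.
Power = Φ(δ − 2.241) + Φ(−δ − 2.241) = Φ(-0.067) + Φ(-4.416) = 0.4734 + 0.0000 = 0.4734.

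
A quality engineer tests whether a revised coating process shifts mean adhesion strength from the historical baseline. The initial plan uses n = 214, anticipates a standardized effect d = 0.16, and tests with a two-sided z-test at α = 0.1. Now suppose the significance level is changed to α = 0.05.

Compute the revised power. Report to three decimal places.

δ = d·√n = 0.16 × √214 = 2.3406 (unchanged). New critical value: z_{0.025} = 1.960.
Revised power = Φ(δ − 1.960) + Φ(−δ − 1.960) = Φ(0.381) + Φ(-4.301) = 0.6483 + 0.0000 = 0.6483.

Power ≈ 0.648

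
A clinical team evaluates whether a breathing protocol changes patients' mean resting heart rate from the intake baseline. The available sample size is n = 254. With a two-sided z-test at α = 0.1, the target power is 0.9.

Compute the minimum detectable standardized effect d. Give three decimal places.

Required noncentrality: δ = z_{0.05} + z_{0.10} = 1.645 + 1.282 = 2.926.
(The second rejection-region term Φ(−δ − z_{α/2}) is negligible and dropped.)
δ = d·√n ⇒ d = δ/√n = 2.926/√254 = 0.1836.

d ≈ 0.184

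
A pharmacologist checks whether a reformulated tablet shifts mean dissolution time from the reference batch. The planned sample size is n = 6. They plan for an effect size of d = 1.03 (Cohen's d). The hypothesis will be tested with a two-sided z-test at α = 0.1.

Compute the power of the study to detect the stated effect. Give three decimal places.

Power ≈ 0.810

Noncentrality parameter: δ = d·√n = 1.03 × √6 = 2.5230
Two-sided α = 0.1 → critical value z_{0.05} = 1.645.
Power = Φ(δ − 1.645) + Φ(−δ − 1.645) = Φ(0.878) + Φ(-4.168) = 0.8101 + 0.0000 = 0.8101.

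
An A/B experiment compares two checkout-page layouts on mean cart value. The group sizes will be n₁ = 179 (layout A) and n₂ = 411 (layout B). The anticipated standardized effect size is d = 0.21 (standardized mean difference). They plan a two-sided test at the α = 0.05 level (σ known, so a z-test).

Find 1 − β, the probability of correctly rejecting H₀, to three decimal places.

Power ≈ 0.650

Noncentrality parameter: δ = d / √(1/n₁ + 1/n₂) = 0.21 / √(1/179 + 1/411) = 2.3450
Critical value for a two-sided test at α = 0.05: z_{α/2} = 1.960.
Power = Φ(δ − 1.960) + Φ(−δ − 1.960) = Φ(0.385) + Φ(-4.305) = 0.6499 + 0.0000 = 0.6499.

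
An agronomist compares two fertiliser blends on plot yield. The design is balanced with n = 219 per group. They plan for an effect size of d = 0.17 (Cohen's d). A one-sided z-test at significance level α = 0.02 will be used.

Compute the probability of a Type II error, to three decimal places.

Noncentrality parameter: δ = d·√(n/2) = 0.17 × √(219/2) = 1.7789
One-sided α = 0.02 → critical value z_{0.02} = 2.054.
Power = Φ(δ − 2.054) = Φ(-0.275) = 0.3917.
Type II error: β = 1 − power = 1 − 0.3917 = 0.6083.

β ≈ 0.608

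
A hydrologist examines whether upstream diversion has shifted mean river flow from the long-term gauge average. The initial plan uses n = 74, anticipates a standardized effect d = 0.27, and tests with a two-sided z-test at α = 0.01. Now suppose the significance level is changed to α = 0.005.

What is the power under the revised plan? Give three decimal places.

δ = d·√n = 0.27 × √74 = 2.3226 (unchanged). New critical value: z_{0.0025} = 2.807.
Revised power = Φ(δ − 2.807) + Φ(−δ − 2.807) = Φ(-0.484) + Φ(-5.130) = 0.3140 + 0.0000 = 0.3140.

Power ≈ 0.314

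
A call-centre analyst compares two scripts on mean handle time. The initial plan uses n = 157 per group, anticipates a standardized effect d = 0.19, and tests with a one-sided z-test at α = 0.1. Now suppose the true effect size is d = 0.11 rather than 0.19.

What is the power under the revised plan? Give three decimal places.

Power ≈ 0.379

With d = 0.11: δ = d·√(n/2) = 0.11 × √(157/2) = 0.9746. Critical value z_{0.1} = 1.282.
Revised power = P(Z > 1.282 − δ) = Φ(-0.307) = 0.3794.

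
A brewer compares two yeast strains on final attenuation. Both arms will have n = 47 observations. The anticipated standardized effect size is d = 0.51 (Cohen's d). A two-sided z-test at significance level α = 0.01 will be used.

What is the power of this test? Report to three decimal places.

Power ≈ 0.459

Noncentrality parameter: δ = d·√(n/2) = 0.51 × √(47/2) = 2.4723
Two-sided α = 0.01 → critical value z_{0.005} = 2.576.
Power = Φ(δ − 2.576) + Φ(−δ − 2.576) = Φ(-0.104) + Φ(-5.048) = 0.4588 + 0.0000 = 0.4588.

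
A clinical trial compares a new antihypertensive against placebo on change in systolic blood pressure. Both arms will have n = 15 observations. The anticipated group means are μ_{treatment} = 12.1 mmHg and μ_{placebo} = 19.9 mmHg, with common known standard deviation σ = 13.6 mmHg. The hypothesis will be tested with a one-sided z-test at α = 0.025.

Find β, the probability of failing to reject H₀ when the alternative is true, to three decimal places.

β ≈ 0.651

Standardized effect: d = |μ_{treatment} − μ_{placebo}| / σ = |12.1 − 19.9| / 13.6 = 0.5735
Noncentrality parameter: δ = d·√(n/2) = 0.5735 × √(15/2) = 1.5707
One-sided α = 0.025 → critical value z_{0.025} = 1.960.
Power = Φ(δ − 1.960) = Φ(-0.389) = 0.3485.
Type II error: β = 1 − power = 1 − 0.3485 = 0.6515.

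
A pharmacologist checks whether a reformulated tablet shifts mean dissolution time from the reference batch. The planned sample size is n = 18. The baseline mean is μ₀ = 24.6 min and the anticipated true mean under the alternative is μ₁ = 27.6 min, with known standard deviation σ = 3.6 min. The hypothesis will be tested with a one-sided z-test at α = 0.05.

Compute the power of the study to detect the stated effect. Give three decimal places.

Power ≈ 0.971

Standardized effect: d = |μ₁ − μ₀| / σ = |27.6 − 24.6| / 3.6 = 0.8333
Noncentrality parameter: δ = d·√n = 0.8333 × √18 = 3.5355
Critical value for a one-sided test at α = 0.05: z_α = 1.645.
Power = Φ(δ − 1.645) = Φ(1.891) = 0.9707.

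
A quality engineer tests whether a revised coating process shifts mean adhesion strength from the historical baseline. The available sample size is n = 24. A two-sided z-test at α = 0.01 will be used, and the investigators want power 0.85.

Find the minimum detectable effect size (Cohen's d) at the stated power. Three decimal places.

Required noncentrality: δ = z_{0.005} + z_{0.15} = 2.576 + 1.036 = 3.612.
(The second rejection-region term Φ(−δ − z_{α/2}) is negligible and dropped.)
δ = d·√n ⇒ d = δ/√n = 3.612/√24 = 0.7374.

d ≈ 0.737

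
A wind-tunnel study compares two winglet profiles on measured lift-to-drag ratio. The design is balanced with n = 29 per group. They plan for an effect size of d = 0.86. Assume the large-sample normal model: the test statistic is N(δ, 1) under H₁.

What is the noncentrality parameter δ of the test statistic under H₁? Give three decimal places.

The noncentrality parameter scales effect size by the design's sample-size factor: δ = d·√(n/2) = 0.86 × √(29/2) = 3.2748

δ ≈ 3.275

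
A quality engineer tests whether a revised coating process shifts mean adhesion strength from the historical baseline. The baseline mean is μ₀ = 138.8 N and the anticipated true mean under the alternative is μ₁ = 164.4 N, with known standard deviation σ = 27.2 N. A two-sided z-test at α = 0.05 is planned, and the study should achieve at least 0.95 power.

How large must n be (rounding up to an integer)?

n = 15

Standardized effect: d = |μ₁ − μ₀| / σ = |164.4 − 138.8| / 27.2 = 0.9412
Set Φ(δ − 1.960) = 0.95; then δ − 1.960 = Φ⁻¹(0.95) = 1.645, giving δ = 3.605.
(Ignoring the negligible lower-tail rejection probability gives the usual closed-form inversion.)
δ = d·√n ⇒ n = (δ/d)² = (3.605 / 0.9412)² = 14.67.
Rounding up, n = 15.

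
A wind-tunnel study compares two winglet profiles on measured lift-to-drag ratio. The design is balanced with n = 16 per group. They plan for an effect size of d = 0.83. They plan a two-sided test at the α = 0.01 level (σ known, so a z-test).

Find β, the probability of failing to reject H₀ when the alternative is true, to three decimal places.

β ≈ 0.590

Noncentrality parameter: δ = d·√(n/2) = 0.83 × √(16/2) = 2.3476
Critical value for a two-sided test at α = 0.01: z_{α/2} = 2.576.
Power = Φ(δ − 2.576) + Φ(−δ − 2.576) = Φ(-0.228) + Φ(-4.923) = 0.4097 + 0.0000 = 0.4097.
Type II error: β = 1 − power = 1 − 0.4097 = 0.5903.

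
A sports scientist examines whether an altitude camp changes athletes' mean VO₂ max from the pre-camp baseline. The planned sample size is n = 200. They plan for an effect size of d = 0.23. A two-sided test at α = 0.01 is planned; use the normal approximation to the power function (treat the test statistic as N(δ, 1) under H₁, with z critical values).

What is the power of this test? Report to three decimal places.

Noncentrality parameter: δ = d·√n = 0.23 × √200 = 3.2527
Critical value for a two-sided test at α = 0.01: z_{α/2} = 2.576.
Power = Φ(δ − 2.576) + Φ(−δ − 2.576) = Φ(0.677) + Φ(-5.829) = 0.7508 + 0.0000 = 0.7508.

Power ≈ 0.751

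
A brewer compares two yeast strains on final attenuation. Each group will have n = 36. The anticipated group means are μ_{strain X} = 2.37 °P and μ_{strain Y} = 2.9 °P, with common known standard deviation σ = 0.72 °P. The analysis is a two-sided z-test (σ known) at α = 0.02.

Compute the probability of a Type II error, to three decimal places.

β ≈ 0.213

Standardized effect: d = |μ_{strain X} − μ_{strain Y}| / σ = |2.37 − 2.9| / 0.72 = 0.7361
Noncentrality parameter: δ = d·√(n/2) = 0.7361 × √(36/2) = 3.1231
Two-sided α = 0.02 → critical value z_{0.01} = 2.326.
Power = Φ(δ − 2.326) + Φ(−δ − 2.326) = Φ(0.797) + Φ(-5.449) = 0.7872 + 0.0000 = 0.7872.
Type II error: β = 1 − power = 1 − 0.7872 = 0.2128.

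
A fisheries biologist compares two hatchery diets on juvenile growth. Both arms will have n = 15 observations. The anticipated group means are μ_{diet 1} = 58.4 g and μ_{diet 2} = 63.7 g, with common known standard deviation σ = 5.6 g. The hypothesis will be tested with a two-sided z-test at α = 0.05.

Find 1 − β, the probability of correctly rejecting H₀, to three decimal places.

Power ≈ 0.736

Standardized effect: d = |μ_{diet 1} − μ_{diet 2}| / σ = |58.4 − 63.7| / 5.6 = 0.9464
Noncentrality parameter: δ = d·√(n/2) = 0.9464 × √(15/2) = 2.5919
Critical value for a two-sided test at α = 0.05: z_{α/2} = 1.960.
Power = Φ(δ − 1.960) + Φ(−δ − 1.960) = Φ(0.632) + Φ(-4.552) = 0.7363 + 0.0000 = 0.7363.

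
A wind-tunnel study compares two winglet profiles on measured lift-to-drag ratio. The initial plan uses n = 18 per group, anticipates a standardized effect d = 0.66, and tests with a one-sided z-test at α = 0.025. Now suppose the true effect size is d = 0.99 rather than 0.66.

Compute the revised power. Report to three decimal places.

Power ≈ 0.844

With d = 0.99: δ = d·√(n/2) = 0.99 × √(18/2) = 2.9700. Critical value z_{0.025} = 1.960.
Revised power = Φ(δ − 1.960) = Φ(1.010) = 0.8438.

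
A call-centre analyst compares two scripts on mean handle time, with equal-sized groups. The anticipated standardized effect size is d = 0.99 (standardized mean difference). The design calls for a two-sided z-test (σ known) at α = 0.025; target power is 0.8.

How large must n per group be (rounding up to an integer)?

n = 20 per group

For power 0.8 need Φ(δ − z_{0.0125}) = 0.8, so δ = z_{0.0125} + z_{0.20} = 2.241 + 0.842 = 3.083.
(For δ > 0 the lower-tail rejection region contributes negligibly to power, so the one-term inversion is standard.)
δ = d·√(n/2) ⇒ n = 2(δ/d)² = 2 × (3.083 / 0.99)² = 19.40.
Round up to the next whole unit.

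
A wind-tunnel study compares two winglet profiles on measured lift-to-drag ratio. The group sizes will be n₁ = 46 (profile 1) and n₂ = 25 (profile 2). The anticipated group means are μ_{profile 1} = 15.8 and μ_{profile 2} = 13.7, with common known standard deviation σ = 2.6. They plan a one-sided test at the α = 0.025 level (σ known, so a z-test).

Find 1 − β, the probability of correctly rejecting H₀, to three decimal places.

Standardized effect: d = |μ_{profile 1} − μ_{profile 2}| / σ = |15.8 − 13.7| / 2.6 = 0.8077
Noncentrality parameter: δ = d / √(1/n₁ + 1/n₂) = 0.8077 / √(1/46 + 1/25) = 3.2506
Critical value for a one-sided test at α = 0.025: z_α = 1.960.
Power = P(Z > 1.960 − δ) = Φ(1.291) = 0.9016.

Power ≈ 0.902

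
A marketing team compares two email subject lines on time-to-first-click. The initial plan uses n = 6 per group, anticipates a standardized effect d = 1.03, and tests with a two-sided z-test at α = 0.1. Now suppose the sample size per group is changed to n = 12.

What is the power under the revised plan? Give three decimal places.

Power ≈ 0.810

With n = 12 per group: δ = d·√(n/2) = 1.03 × √(12/2) = 2.5230. Critical value z_{0.05} = 1.645.
Revised power = Φ(δ − 1.645) + Φ(−δ − 1.645) = Φ(0.878) + Φ(-4.168) = 0.8101 + 0.0000 = 0.8101.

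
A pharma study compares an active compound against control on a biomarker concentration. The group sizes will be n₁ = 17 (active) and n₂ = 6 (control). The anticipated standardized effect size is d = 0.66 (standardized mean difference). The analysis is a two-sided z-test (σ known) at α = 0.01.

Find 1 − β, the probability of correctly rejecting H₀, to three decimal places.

Noncentrality parameter: δ = d / √(1/n₁ + 1/n₂) = 0.66 / √(1/17 + 1/6) = 1.3899
Two-sided α = 0.01 → critical value z_{0.005} = 2.576.
Power = Φ(δ − 2.576) + Φ(−δ − 2.576) = Φ(-1.186) + Φ(-3.966) = 0.1178 + 0.0000 = 0.1179.

Power ≈ 0.118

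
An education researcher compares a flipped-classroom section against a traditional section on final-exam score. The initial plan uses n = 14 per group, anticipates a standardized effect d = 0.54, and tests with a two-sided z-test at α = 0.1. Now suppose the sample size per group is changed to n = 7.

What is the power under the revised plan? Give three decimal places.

Power ≈ 0.267

With n = 7 per group: δ = d·√(n/2) = 0.54 × √(7/2) = 1.0102. Critical value z_{0.05} = 1.645.
Revised power = Φ(δ − 1.645) + Φ(−δ − 1.645) = Φ(-0.635) + Φ(-2.655) = 0.2628 + 0.0040 = 0.2668.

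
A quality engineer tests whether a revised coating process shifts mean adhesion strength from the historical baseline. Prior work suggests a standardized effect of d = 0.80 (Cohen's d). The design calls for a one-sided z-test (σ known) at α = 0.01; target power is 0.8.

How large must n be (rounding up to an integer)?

For power 0.8 need Φ(δ − z_{0.01}) = 0.8, so δ = z_{0.01} + z_{0.20} = 2.326 + 0.842 = 3.168.
δ = d·√n ⇒ n = (δ/d)² = (3.168 / 0.80)² = 15.68.
Round up to the next whole unit.

n = 16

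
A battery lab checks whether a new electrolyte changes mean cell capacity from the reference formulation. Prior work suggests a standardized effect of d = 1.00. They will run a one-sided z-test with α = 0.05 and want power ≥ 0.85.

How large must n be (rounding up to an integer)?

For power 0.85 need Φ(δ − z_{0.05}) = 0.85, so δ = z_{0.05} + z_{0.15} = 1.645 + 1.036 = 2.681.
δ = d·√n ⇒ n = (δ/d)² = (2.681 / 1.00)² = 7.19.
Round up to the next whole unit.

n = 8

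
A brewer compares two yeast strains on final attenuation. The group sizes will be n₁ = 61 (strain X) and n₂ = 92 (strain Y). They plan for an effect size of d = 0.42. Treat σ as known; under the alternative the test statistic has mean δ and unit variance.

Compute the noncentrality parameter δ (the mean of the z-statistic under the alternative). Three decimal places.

The noncentrality parameter scales effect size by the design's sample-size factor: δ = d / √(1/n₁ + 1/n₂) = 0.42 / √(1/61 + 1/92) = 2.5437

δ ≈ 2.544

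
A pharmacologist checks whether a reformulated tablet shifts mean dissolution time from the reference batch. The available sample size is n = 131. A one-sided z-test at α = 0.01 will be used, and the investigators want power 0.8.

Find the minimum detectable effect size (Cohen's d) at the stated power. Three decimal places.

d ≈ 0.277

Need Φ(δ − 2.326) = 0.8, so δ = 2.326 + 0.842 = 3.168.
δ = d·√n ⇒ d = δ/√n = 3.168/√131 = 0.2768.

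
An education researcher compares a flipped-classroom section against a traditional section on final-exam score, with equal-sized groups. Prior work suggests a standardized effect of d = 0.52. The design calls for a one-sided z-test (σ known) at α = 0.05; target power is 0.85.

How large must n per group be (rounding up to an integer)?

Set Φ(δ − 1.645) = 0.85; then δ − 1.645 = Φ⁻¹(0.85) = 1.036, giving δ = 2.681.
δ = d·√(n/2) ⇒ n = 2(δ/d)² = 2 × (2.681 / 0.52)² = 53.18.
Round up to the next whole unit.

n = 54 per group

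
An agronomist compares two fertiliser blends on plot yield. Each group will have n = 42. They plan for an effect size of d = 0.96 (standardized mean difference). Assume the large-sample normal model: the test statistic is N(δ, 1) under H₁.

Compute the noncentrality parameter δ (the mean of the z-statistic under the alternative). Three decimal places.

The noncentrality parameter scales effect size by the design's sample-size factor: δ = d·√(n/2) = 0.96 × √(42/2) = 4.3993

δ ≈ 4.399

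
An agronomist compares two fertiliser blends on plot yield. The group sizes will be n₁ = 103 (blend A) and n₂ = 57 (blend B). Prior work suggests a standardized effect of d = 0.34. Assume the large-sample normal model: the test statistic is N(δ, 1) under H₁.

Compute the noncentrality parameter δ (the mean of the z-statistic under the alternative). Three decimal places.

The noncentrality parameter scales effect size by the design's sample-size factor: δ = d / √(1/n₁ + 1/n₂) = 0.34 / √(1/103 + 1/57) = 2.0596

δ ≈ 2.060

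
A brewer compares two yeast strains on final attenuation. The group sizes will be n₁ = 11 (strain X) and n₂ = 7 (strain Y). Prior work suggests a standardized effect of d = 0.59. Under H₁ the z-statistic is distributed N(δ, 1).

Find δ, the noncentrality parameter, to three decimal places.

δ = d / √(1/n₁ + 1/n₂) = 0.59 / √(1/11 + 1/7) = 1.2203

δ ≈ 1.220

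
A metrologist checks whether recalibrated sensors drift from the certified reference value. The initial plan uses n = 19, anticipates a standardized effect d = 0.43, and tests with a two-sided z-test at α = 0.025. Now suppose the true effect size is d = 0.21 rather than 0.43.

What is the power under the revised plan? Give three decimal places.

With d = 0.21: δ = d·√n = 0.21 × √19 = 0.9154. Critical value z_{0.0125} = 2.241.
Revised power = Φ(δ − 2.241) + Φ(−δ − 2.241) = Φ(-1.326) + Φ(-3.157) = 0.0924 + 0.0008 = 0.0932.

Power ≈ 0.093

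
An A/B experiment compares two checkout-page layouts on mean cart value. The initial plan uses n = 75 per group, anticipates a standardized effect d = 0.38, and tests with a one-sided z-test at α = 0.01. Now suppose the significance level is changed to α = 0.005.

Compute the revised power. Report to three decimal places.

δ = d·√(n/2) = 0.38 × √(75/2) = 2.3270 (unchanged). New critical value: z_{0.005} = 2.576.
Revised power = P(Z > 2.576 − δ) = Φ(-0.249) = 0.4018.

Power ≈ 0.402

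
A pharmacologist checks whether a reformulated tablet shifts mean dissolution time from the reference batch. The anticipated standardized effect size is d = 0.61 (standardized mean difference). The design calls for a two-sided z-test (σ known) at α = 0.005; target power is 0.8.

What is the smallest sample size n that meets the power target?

n = 36

Set Φ(δ − 2.807) = 0.8; then δ − 2.807 = Φ⁻¹(0.8) = 0.842, giving δ = 3.649.
(For δ > 0 the lower-tail rejection region contributes negligibly to power, so the one-term inversion is standard.)
δ = d·√n ⇒ n = (δ/d)² = (3.649 / 0.61)² = 35.78.
Round up to the next whole unit.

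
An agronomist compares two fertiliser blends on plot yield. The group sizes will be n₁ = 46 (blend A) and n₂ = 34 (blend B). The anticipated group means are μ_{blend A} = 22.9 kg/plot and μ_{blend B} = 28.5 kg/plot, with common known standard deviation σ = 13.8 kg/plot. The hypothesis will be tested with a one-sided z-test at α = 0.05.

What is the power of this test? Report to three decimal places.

Standardized effect: d = |μ_{blend A} − μ_{blend B}| / σ = |22.9 − 28.5| / 13.8 = 0.4058
Noncentrality parameter: λ = d / √(1/n₁ + 1/n₂) = 0.4058 / √(1/46 + 1/34) = 1.7942
One-sided α = 0.05 → critical value z_{0.05} = 1.645.
Power = Φ(λ − 1.645) = Φ(0.149) = 0.5594.

Power ≈ 0.559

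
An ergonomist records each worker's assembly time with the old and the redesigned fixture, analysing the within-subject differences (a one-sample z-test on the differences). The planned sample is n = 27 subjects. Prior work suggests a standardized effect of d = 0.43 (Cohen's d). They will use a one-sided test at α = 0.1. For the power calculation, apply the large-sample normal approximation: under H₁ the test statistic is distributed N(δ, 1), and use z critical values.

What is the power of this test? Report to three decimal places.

Power ≈ 0.830

Noncentrality parameter: δ = d·√n = 0.43 × √27 = 2.2343
Critical value for a one-sided test at α = 0.1: z_α = 1.282.
Power = Φ(δ − 1.282) = Φ(0.953) = 0.8297.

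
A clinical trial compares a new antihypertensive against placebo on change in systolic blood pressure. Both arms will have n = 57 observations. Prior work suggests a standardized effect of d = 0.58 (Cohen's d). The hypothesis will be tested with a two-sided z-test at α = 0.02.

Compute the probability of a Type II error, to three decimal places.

β ≈ 0.221

Noncentrality parameter: δ = d·√(n/2) = 0.58 × √(57/2) = 3.0964
Two-sided α = 0.02 → critical value z_{0.01} = 2.326.
Power = Φ(δ − 2.326) + Φ(−δ − 2.326) = Φ(0.770) + Φ(-5.423) = 0.7794 + 0.0000 = 0.7794.
Type II error: β = 1 − power = 1 − 0.7794 = 0.2206.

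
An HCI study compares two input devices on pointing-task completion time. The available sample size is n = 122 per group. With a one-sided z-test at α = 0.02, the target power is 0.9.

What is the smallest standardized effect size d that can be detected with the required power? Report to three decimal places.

d ≈ 0.427

Required noncentrality: δ = z_{0.02} + z_{0.10} = 2.054 + 1.282 = 3.335.
δ = d·√(n/2) ⇒ d = δ/√(n/2) = 3.335/√(122/2) = 0.4270.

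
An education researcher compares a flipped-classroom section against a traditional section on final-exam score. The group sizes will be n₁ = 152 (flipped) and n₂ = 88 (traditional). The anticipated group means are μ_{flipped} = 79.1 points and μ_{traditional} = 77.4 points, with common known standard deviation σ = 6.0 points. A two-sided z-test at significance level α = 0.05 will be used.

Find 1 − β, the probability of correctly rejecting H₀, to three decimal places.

Standardized effect: d = |μ_{flipped} − μ_{traditional}| / σ = |79.1 − 77.4| / 6.0 = 0.2833
Noncentrality parameter: δ = d / √(1/n₁ + 1/n₂) = 0.2833 / √(1/152 + 1/88) = 2.1152
Two-sided α = 0.05 → critical value z_{0.025} = 1.960.
Power = Φ(δ − 1.960) + Φ(−δ − 1.960) = Φ(0.155) + Φ(-4.075) = 0.5617 + 0.0000 = 0.5617.

Power ≈ 0.562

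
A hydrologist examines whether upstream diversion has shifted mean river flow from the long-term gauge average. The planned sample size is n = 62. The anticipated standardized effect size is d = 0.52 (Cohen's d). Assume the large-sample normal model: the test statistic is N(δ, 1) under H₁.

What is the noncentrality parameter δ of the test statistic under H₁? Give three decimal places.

δ = d·√n = 0.52 × √62 = 4.0945

δ ≈ 4.094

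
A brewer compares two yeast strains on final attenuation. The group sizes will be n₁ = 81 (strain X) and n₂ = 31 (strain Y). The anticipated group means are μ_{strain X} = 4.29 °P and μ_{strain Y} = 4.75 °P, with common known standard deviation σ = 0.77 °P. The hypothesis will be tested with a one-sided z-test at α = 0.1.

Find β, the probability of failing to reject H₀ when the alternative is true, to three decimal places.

Standardized effect: d = |μ_{strain X} − μ_{strain Y}| / σ = |4.29 − 4.75| / 0.77 = 0.5974
Noncentrality parameter: δ = d / √(1/n₁ + 1/n₂) = 0.5974 / √(1/81 + 1/31) = 2.8287
Critical value for a one-sided test at α = 0.1: z_α = 1.282.
Power = P(Z > 1.282 − δ) = Φ(1.547) = 0.9391.
Type II error: β = 1 − power = 1 − 0.9391 = 0.0609.

β ≈ 0.061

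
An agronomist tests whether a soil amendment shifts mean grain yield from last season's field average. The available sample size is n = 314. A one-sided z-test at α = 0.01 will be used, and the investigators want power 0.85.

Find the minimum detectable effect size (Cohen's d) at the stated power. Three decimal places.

Required noncentrality: δ = z_{0.01} + z_{0.15} = 2.326 + 1.036 = 3.363.
δ = d·√n ⇒ d = δ/√n = 3.363/√314 = 0.1898.

d ≈ 0.190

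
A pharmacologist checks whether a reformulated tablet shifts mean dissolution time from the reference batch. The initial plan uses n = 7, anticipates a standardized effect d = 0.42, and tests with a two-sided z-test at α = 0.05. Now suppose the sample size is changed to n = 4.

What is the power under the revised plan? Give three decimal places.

With n = 4: δ = d·√n = 0.42 × √4 = 0.8400. Critical value z_{0.025} = 1.960.
Revised power = Φ(δ − 1.960) + Φ(−δ − 1.960) = Φ(-1.120) + Φ(-2.800) = 0.1314 + 0.0026 = 0.1339.

Power ≈ 0.134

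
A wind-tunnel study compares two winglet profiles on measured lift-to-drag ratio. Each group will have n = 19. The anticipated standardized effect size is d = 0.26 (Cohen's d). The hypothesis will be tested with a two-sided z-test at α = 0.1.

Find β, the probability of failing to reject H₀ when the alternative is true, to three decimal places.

Noncentrality parameter: δ = d·√(n/2) = 0.26 × √(19/2) = 0.8014
Critical value for a two-sided test at α = 0.1: z_{α/2} = 1.645.
Power = Φ(δ − 1.645) + Φ(−δ − 1.645) = Φ(-0.843) + Φ(-2.446) = 0.1995 + 0.0072 = 0.2067.
Type II error: β = 1 − power = 1 − 0.2067 = 0.7933.

β ≈ 0.793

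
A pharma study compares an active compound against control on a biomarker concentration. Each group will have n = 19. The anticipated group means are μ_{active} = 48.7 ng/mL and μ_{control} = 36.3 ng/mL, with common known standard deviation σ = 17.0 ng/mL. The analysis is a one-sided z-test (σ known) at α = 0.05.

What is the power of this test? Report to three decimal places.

Power ≈ 0.727

Standardized effect: d = |μ_{active} − μ_{control}| / σ = |48.7 − 36.3| / 17.0 = 0.7294
Noncentrality parameter: δ = d·√(n/2) = 0.7294 × √(19/2) = 2.2482
One-sided α = 0.05 → critical value z_{0.05} = 1.645.
Power = Φ(δ − 1.645) = Φ(0.603) = 0.7269.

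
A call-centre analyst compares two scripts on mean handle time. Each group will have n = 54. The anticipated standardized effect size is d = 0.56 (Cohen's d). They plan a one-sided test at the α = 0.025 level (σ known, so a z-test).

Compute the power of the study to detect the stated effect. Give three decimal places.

Power ≈ 0.829

Noncentrality parameter: δ = d·√(n/2) = 0.56 × √(54/2) = 2.9098
Critical value for a one-sided test at α = 0.025: z_α = 1.960.
Power = Φ(δ − 1.960) = Φ(0.950) = 0.8289.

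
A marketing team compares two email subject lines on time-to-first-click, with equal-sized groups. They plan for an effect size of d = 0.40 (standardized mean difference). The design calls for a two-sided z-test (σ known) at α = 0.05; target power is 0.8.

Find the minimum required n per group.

Set Φ(δ − 1.960) = 0.8; then δ − 1.960 = Φ⁻¹(0.8) = 0.842, giving δ = 2.802.
(Ignoring the negligible lower-tail rejection probability gives the usual closed-form inversion.)
δ = d·√(n/2) ⇒ n = 2(δ/d)² = 2 × (2.802 / 0.40)² = 98.11.
Round up to the next whole unit.

n = 99 per group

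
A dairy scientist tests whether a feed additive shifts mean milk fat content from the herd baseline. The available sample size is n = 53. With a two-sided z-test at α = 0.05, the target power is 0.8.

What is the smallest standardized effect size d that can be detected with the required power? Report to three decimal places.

Required noncentrality: δ = z_{0.025} + z_{0.20} = 1.960 + 0.842 = 2.802.
(Lower-tail contribution to power is negligible for δ > 0.)
δ = d·√n ⇒ d = δ/√n = 2.802/√53 = 0.3848.

d ≈ 0.385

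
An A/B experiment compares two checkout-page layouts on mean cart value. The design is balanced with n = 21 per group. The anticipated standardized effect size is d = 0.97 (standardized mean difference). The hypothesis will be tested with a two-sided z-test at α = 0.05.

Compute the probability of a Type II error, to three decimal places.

β ≈ 0.118

Noncentrality parameter: δ = d·√(n/2) = 0.97 × √(21/2) = 3.1432
Two-sided α = 0.05 → critical value z_{0.025} = 1.960.
Power = Φ(δ − 1.960) + Φ(−δ − 1.960) = Φ(1.183) + Φ(-5.103) = 0.8816 + 0.0000 = 0.8816.
Type II error: β = 1 − power = 1 − 0.8816 = 0.1184.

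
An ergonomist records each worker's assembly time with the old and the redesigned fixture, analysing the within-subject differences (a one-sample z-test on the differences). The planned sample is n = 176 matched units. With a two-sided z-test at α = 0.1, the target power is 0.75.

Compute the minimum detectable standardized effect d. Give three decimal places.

d ≈ 0.175

Required noncentrality: δ = z_{0.05} + z_{0.25} = 1.645 + 0.674 = 2.319.
(Lower-tail contribution to power is negligible for δ > 0.)
δ = d·√n ⇒ d = δ/√n = 2.319/√176 = 0.1748.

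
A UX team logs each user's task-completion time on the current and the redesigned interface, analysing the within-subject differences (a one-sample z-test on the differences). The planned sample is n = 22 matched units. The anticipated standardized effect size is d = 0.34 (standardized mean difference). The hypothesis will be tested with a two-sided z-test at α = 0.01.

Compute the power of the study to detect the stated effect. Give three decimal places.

Power ≈ 0.163

Noncentrality parameter: δ = d·√n = 0.34 × √22 = 1.5947
Critical value for a two-sided test at α = 0.01: z_{α/2} = 2.576.
Power = Φ(δ − 2.576) + Φ(−δ − 2.576) = Φ(-0.981) + Φ(-4.171) = 0.1633 + 0.0000 = 0.1633.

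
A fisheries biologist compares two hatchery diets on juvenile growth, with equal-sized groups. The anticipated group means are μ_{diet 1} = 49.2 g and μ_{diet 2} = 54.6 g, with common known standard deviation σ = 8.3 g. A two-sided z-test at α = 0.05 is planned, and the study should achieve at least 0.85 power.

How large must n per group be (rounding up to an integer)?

n = 43 per group

Standardized effect: d = |μ_{diet 1} − μ_{diet 2}| / σ = |49.2 − 54.6| / 8.3 = 0.6506
For power 0.85 need Φ(δ − z_{0.025}) = 0.85, so δ = z_{0.025} + z_{0.15} = 1.960 + 1.036 = 2.996.
(For δ > 0 the lower-tail rejection region contributes negligibly to power, so the one-term inversion is standard.)
δ = d·√(n/2) ⇒ n = 2(δ/d)² = 2 × (2.996 / 0.6506)² = 42.42.
Rounding up, n = 43 per group.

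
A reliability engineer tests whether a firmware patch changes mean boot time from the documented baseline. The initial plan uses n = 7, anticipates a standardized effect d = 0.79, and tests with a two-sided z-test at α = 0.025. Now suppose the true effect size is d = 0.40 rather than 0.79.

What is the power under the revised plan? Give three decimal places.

Power ≈ 0.119

With d = 0.40: δ = d·√n = 0.40 × √7 = 1.0583. Critical value z_{0.0125} = 2.241.
Revised power = Φ(δ − 2.241) + Φ(−δ − 2.241) = Φ(-1.183) + Φ(-3.300) = 0.1184 + 0.0005 = 0.1189.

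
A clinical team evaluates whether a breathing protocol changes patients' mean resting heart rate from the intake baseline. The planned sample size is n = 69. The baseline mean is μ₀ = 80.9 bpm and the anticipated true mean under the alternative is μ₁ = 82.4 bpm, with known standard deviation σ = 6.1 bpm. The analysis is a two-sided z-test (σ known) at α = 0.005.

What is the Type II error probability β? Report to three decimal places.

β ≈ 0.778

Standardized effect: d = |μ₁ − μ₀| / σ = |82.4 − 80.9| / 6.1 = 0.2459
Noncentrality parameter: λ = d·√n = 0.2459 × √69 = 2.0426
Critical value for a two-sided test at α = 0.005: z_{α/2} = 2.807.
Power = Φ(λ − 2.807) + Φ(−λ − 2.807) = Φ(-0.764) + Φ(-4.850) = 0.2223 + 0.0000 = 0.2223.
Type II error: β = 1 − power = 1 − 0.2223 = 0.7777.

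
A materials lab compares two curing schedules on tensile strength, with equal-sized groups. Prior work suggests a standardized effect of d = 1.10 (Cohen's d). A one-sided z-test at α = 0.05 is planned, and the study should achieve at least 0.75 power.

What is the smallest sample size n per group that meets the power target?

Set Φ(δ − 1.645) = 0.75; then δ − 1.645 = Φ⁻¹(0.75) = 0.674, giving δ = 2.319.
δ = d·√(n/2) ⇒ n = 2(δ/d)² = 2 × (2.319 / 1.10)² = 8.89.
Round up to the next whole unit.

n = 9 per group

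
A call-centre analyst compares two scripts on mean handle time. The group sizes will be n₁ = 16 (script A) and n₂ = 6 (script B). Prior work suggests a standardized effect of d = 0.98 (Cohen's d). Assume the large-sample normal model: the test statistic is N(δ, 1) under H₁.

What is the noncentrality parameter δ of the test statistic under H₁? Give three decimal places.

δ = d / √(1/n₁ + 1/n₂) = 0.98 / √(1/16 + 1/6) = 2.0472

δ ≈ 2.047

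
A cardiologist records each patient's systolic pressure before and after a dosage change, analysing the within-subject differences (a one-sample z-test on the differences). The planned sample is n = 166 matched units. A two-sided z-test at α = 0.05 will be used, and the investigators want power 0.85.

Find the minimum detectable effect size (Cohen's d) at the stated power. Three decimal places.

Need Φ(δ − 1.960) = 0.85, so δ = 1.960 + 1.036 = 2.996.
(Lower-tail contribution to power is negligible for δ > 0.)
δ = d·√n ⇒ d = δ/√n = 2.996/√166 = 0.2326.

d ≈ 0.233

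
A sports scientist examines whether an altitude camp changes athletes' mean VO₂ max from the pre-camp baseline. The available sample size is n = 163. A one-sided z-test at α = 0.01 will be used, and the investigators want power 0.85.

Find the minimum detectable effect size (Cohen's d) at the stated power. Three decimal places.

Need Φ(δ − 2.326) = 0.85, so δ = 2.326 + 1.036 = 3.363.
δ = d·√n ⇒ d = δ/√n = 3.363/√163 = 0.2634.

d ≈ 0.263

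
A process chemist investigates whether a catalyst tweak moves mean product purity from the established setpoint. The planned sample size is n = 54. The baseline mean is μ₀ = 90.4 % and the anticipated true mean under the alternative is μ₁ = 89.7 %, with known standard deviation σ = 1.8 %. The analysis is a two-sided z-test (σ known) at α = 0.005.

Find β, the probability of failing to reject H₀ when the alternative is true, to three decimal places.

Standardized effect: d = |μ₁ − μ₀| / σ = |89.7 − 90.4| / 1.8 = 0.3889
Noncentrality parameter: δ = d·√n = 0.3889 × √54 = 2.8577
Two-sided α = 0.005 → critical value z_{0.0025} = 2.807.
Power = Φ(δ − 2.807) + Φ(−δ − 2.807) = Φ(0.051) + Φ(-5.665) = 0.5202 + 0.0000 = 0.5202.
Type II error: β = 1 − power = 1 − 0.5202 = 0.4798.

β ≈ 0.480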